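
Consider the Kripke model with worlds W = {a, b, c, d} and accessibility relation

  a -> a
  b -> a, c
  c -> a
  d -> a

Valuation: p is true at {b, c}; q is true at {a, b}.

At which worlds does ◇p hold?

{b}

a: successors {a}; p there: a:F. ✗
b: successors {a, c}; p there: a:F, c:T. ✓
c: successors {a}; p there: a:F. ✗
d: successors {a}; p there: a:F. ✗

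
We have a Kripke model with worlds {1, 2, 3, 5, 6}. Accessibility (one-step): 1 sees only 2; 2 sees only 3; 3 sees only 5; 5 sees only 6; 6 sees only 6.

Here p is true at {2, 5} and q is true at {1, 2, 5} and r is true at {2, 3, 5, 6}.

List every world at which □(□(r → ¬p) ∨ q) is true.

1: successors {2}; □(r → ¬p) ∨ q there: 2:T. ✓
2: successors {3}; □(r → ¬p) ∨ q there: 3:F. ✗
3: successors {5}; □(r → ¬p) ∨ q there: 5:T. ✓
5: successors {6}; □(r → ¬p) ∨ q there: 6:T. ✓
6: successors {6}; □(r → ¬p) ∨ q there: 6:T. ✓

{1, 3, 5, 6}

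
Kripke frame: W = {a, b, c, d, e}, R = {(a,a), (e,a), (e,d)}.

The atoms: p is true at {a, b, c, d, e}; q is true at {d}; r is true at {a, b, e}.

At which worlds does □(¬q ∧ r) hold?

{a, b, c, d}

a: successors {a}; ¬q ∧ r there: a:T. ✓
b: no successors, so □(¬q ∧ r) holds vacuously. ✓
c: no successors, so □(¬q ∧ r) holds vacuously. ✓
d: no successors, so □(¬q ∧ r) holds vacuously. ✓
e: successors {a, d}; ¬q ∧ r there: a:T, d:F. ✗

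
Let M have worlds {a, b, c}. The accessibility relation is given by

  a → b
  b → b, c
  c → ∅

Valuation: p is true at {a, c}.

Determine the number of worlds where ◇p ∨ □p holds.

2

a: ◇p is F, □p is F. ✗
b: ◇p is T, □p is F. ✓
c: ◇p is F, □p is T. ✓
Satisfying worlds: {b, c}.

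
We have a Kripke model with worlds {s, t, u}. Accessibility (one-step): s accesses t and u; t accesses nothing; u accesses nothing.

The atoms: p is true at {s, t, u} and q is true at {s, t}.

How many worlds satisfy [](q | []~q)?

3

s: successors {t, u}; q | []~q there: t:T, u:T. ✓
t: no successors, so [](q | []~q) holds vacuously. ✓
u: no successors, so [](q | []~q) holds vacuously. ✓
Satisfying worlds: {s, t, u}.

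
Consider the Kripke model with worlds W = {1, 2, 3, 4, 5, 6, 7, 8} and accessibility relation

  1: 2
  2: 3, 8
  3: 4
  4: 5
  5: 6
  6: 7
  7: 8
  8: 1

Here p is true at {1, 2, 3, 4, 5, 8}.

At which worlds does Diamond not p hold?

1: successors {2}; not p there: 2:F. ✗
2: successors {3, 8}; not p there: 3:F, 8:F. ✗
3: successors {4}; not p there: 4:F. ✗
4: successors {5}; not p there: 5:F. ✗
5: successors {6}; not p there: 6:T. ✓
6: successors {7}; not p there: 7:T. ✓
7: successors {8}; not p there: 8:F. ✗
8: successors {1}; not p there: 1:F. ✗

{5, 6}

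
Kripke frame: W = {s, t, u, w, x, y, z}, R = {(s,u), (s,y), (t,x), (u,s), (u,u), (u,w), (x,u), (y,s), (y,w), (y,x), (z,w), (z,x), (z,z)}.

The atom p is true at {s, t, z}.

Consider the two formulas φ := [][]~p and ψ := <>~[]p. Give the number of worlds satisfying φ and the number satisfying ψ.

3 and 6

For [][]~p:
s: successors {u, y}; []~p there: u:F, y:F. ✗
t: successors {x}; []~p there: x:T. ✓
u: successors {s, u, w}; []~p there: s:T, u:F, w:T. ✗
w: no successors, so [][]~p holds vacuously. ✓
x: successors {u}; []~p there: u:F. ✗
y: successors {s, w, x}; []~p there: s:T, w:T, x:T. ✓
z: successors {w, x, z}; []~p there: w:T, x:T, z:F. ✗
— 3 worlds.
For <>~[]p:
s: successors {u, y}; ~[]p there: u:T, y:T. ✓
t: successors {x}; ~[]p there: x:T. ✓
u: successors {s, u, w}; ~[]p there: s:T, u:T, w:F. ✓
w: no successors, so <>~[]p fails. ✗
x: successors {u}; ~[]p there: u:T. ✓
y: successors {s, w, x}; ~[]p there: s:T, w:F, x:T. ✓
z: successors {w, x, z}; ~[]p there: w:F, x:T, z:T. ✓
— 6 worlds.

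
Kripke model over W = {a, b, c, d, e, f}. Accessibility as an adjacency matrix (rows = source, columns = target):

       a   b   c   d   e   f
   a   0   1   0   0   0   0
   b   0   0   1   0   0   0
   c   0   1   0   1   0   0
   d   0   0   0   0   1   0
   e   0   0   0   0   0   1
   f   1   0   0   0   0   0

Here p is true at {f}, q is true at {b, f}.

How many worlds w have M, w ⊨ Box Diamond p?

a: successors {b}; Diamond p there: b:F. ✗
b: successors {c}; Diamond p there: c:F. ✗
c: successors {b, d}; Diamond p there: b:F, d:F. ✗
d: successors {e}; Diamond p there: e:T. ✓
e: successors {f}; Diamond p there: f:F. ✗
f: successors {a}; Diamond p there: a:F. ✗
Satisfying worlds: {d}.

1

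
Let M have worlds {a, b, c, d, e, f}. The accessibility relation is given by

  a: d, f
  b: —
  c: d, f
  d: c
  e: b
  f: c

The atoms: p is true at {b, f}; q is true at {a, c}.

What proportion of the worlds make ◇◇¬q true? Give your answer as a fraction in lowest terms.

a: successors {d, f}; ◇¬q there: d:F, f:F. ✗
b: no successors, so ◇◇¬q fails. ✗
c: successors {d, f}; ◇¬q there: d:F, f:F. ✗
d: successors {c}; ◇¬q there: c:T. ✓
e: successors {b}; ◇¬q there: b:F. ✗
f: successors {c}; ◇¬q there: c:T. ✓
That's 2 of 6 worlds, so 2/6 = 1/3.

1/3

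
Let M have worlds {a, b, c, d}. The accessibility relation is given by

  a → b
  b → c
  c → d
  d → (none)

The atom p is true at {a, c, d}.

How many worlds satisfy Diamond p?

a: successors {b}; p there: b:F. ✗
b: successors {c}; p there: c:T. ✓
c: successors {d}; p there: d:T. ✓
d: no successors, so Diamond p fails. ✗
Satisfying worlds: {b, c}.

2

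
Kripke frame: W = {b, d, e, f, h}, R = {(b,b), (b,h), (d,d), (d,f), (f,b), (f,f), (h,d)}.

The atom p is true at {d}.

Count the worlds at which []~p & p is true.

b: []~p is T, p is F. ✗
d: []~p is F, p is T. ✗
e: []~p is T, p is F. ✗
f: []~p is T, p is F. ✗
h: []~p is F, p is F. ✗
Satisfying worlds: ∅.

0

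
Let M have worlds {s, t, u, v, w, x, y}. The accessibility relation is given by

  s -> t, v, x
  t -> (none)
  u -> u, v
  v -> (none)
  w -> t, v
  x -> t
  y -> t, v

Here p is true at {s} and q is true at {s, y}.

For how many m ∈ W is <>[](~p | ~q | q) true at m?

5

s: successors {t, v, x}; [](~p | ~q | q) there: t:T, v:T, x:T. ✓
t: no successors, so <>[](~p | ~q | q) fails. ✗
u: successors {u, v}; [](~p | ~q | q) there: u:T, v:T. ✓
v: no successors, so <>[](~p | ~q | q) fails. ✗
w: successors {t, v}; [](~p | ~q | q) there: t:T, v:T. ✓
x: successors {t}; [](~p | ~q | q) there: t:T. ✓
y: successors {t, v}; [](~p | ~q | q) there: t:T, v:T. ✓
Satisfying worlds: {s, u, w, x, y}.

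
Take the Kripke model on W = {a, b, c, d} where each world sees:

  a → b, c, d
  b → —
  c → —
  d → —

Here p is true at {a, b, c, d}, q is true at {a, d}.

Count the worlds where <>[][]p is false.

a: successors {b, c, d}; [][]p there: b:T, c:T, d:T. ✓
b: no successors, so <>[][]p fails. ✗
c: no successors, so <>[][]p fails. ✗
d: no successors, so <>[][]p fails. ✗
Satisfying worlds: {a}.
So <>[][]p fails at the other 3 worlds.

3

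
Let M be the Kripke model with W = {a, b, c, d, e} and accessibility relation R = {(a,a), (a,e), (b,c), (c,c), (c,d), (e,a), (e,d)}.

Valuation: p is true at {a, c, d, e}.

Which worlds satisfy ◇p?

{a, b, c, e}

a: successors {a, e}; p there: a:T, e:T. ✓
b: successors {c}; p there: c:T. ✓
c: successors {c, d}; p there: c:T, d:T. ✓
d: no successors, so ◇p fails. ✗
e: successors {a, d}; p there: a:T, d:T. ✓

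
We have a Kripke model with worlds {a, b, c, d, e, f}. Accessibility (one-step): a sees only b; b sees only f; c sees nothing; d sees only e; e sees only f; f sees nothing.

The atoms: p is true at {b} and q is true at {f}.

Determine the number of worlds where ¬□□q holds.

a: □□q is T. ✗
b: □□q is T. ✗
c: □□q is T. ✗
d: □□q is T. ✗
e: □□q is T. ✗
f: □□q is T. ✗
Satisfying worlds: ∅.

0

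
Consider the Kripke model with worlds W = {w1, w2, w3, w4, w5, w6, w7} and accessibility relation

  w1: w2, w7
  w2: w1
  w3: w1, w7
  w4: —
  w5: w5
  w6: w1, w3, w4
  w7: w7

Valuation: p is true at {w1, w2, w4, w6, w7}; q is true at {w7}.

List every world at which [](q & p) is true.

{w4, w7}

w1: successors {w2, w7}; q & p there: w2:F, w7:T. ✗
w2: successors {w1}; q & p there: w1:F. ✗
w3: successors {w1, w7}; q & p there: w1:F, w7:T. ✗
w4: no successors, so [](q & p) holds vacuously. ✓
w5: successors {w5}; q & p there: w5:F. ✗
w6: successors {w1, w3, w4}; q & p there: w1:F, w3:F, w4:F. ✗
w7: successors {w7}; q & p there: w7:T. ✓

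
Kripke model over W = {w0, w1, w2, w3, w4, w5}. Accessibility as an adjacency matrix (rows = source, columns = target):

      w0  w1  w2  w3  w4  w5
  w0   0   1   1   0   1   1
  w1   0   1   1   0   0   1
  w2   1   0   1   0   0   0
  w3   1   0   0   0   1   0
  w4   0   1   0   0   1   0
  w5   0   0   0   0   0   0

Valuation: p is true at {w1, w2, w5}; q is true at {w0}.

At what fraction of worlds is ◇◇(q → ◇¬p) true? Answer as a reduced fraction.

5/6

w0: successors {w1, w2, w4, w5}; ◇(q → ◇¬p) there: w1:T, w2:T, w4:T, w5:F. ✓
w1: successors {w1, w2, w5}; ◇(q → ◇¬p) there: w1:T, w2:T, w5:F. ✓
w2: successors {w0, w2}; ◇(q → ◇¬p) there: w0:T, w2:T. ✓
w3: successors {w0, w4}; ◇(q → ◇¬p) there: w0:T, w4:T. ✓
w4: successors {w1, w4}; ◇(q → ◇¬p) there: w1:T, w4:T. ✓
w5: no successors, so ◇◇(q → ◇¬p) fails. ✗
That's 5 of 6 worlds, so 5/6.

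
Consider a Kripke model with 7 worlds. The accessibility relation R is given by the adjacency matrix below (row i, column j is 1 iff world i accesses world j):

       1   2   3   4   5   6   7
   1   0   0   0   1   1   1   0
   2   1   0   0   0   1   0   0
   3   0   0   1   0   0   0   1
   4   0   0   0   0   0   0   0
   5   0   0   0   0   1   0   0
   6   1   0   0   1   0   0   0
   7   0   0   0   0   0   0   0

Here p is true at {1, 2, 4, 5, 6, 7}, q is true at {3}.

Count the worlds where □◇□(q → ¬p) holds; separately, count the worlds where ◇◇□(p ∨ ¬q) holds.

4 and 5

For □◇□(q → ¬p):
1: successors {4, 5, 6}; ◇□(q → ¬p) there: 4:F, 5:T, 6:T. ✗
2: successors {1, 5}; ◇□(q → ¬p) there: 1:T, 5:T. ✓
3: successors {3, 7}; ◇□(q → ¬p) there: 3:T, 7:F. ✗
4: no successors, so □◇□(q → ¬p) holds vacuously. ✓
5: successors {5}; ◇□(q → ¬p) there: 5:T. ✓
6: successors {1, 4}; ◇□(q → ¬p) there: 1:T, 4:F. ✗
7: no successors, so □◇□(q → ¬p) holds vacuously. ✓
— 4 worlds.
For ◇◇□(p ∨ ¬q):
1: successors {4, 5, 6}; ◇□(p ∨ ¬q) there: 4:F, 5:T, 6:T. ✓
2: successors {1, 5}; ◇□(p ∨ ¬q) there: 1:T, 5:T. ✓
3: successors {3, 7}; ◇□(p ∨ ¬q) there: 3:T, 7:F. ✓
4: no successors, so ◇◇□(p ∨ ¬q) fails. ✗
5: successors {5}; ◇□(p ∨ ¬q) there: 5:T. ✓
6: successors {1, 4}; ◇□(p ∨ ¬q) there: 1:T, 4:F. ✓
7: no successors, so ◇◇□(p ∨ ¬q) fails. ✗
— 5 worlds.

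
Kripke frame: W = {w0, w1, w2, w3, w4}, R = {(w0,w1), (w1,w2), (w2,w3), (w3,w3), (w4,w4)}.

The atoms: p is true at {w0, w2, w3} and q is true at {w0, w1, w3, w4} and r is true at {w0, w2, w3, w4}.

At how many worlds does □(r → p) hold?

4

w0: successors {w1}; r → p there: w1:T. ✓
w1: successors {w2}; r → p there: w2:T. ✓
w2: successors {w3}; r → p there: w3:T. ✓
w3: successors {w3}; r → p there: w3:T. ✓
w4: successors {w4}; r → p there: w4:F. ✗
Satisfying worlds: {w0, w1, w2, w3}.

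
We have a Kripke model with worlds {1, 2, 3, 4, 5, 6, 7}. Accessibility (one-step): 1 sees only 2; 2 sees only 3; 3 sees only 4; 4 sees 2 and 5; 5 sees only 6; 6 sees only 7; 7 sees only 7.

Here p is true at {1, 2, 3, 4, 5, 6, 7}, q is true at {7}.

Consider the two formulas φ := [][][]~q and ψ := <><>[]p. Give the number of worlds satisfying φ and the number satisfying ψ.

3 and 7

For [][][]~q:
1: successors {2}; [][]~q there: 2:T. ✓
2: successors {3}; [][]~q there: 3:T. ✓
3: successors {4}; [][]~q there: 4:T. ✓
4: successors {2, 5}; [][]~q there: 2:T, 5:F. ✗
5: successors {6}; [][]~q there: 6:F. ✗
6: successors {7}; [][]~q there: 7:F. ✗
7: successors {7}; [][]~q there: 7:F. ✗
— 3 worlds.
For <><>[]p:
1: successors {2}; <>[]p there: 2:T. ✓
2: successors {3}; <>[]p there: 3:T. ✓
3: successors {4}; <>[]p there: 4:T. ✓
4: successors {2, 5}; <>[]p there: 2:T, 5:T. ✓
5: successors {6}; <>[]p there: 6:T. ✓
6: successors {7}; <>[]p there: 7:T. ✓
7: successors {7}; <>[]p there: 7:T. ✓
— 7 worlds.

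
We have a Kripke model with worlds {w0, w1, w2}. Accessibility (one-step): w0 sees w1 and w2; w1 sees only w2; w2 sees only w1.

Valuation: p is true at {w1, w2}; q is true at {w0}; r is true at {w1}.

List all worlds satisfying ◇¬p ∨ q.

{w0}

w0: ◇¬p is F, q is T. ✓
w1: ◇¬p is F, q is F. ✗
w2: ◇¬p is F, q is F. ✗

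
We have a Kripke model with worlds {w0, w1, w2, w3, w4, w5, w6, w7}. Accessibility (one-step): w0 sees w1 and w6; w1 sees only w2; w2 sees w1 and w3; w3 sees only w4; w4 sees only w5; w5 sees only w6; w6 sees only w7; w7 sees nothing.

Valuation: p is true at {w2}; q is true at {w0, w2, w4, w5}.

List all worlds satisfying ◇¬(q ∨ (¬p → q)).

w0: successors {w1, w6}; ¬(q ∨ (¬p → q)) there: w1:T, w6:T. ✓
w1: successors {w2}; ¬(q ∨ (¬p → q)) there: w2:F. ✗
w2: successors {w1, w3}; ¬(q ∨ (¬p → q)) there: w1:T, w3:T. ✓
w3: successors {w4}; ¬(q ∨ (¬p → q)) there: w4:F. ✗
w4: successors {w5}; ¬(q ∨ (¬p → q)) there: w5:F. ✗
w5: successors {w6}; ¬(q ∨ (¬p → q)) there: w6:T. ✓
w6: successors {w7}; ¬(q ∨ (¬p → q)) there: w7:T. ✓
w7: no successors, so ◇¬(q ∨ (¬p → q)) fails. ✗

{w0, w2, w5, w6}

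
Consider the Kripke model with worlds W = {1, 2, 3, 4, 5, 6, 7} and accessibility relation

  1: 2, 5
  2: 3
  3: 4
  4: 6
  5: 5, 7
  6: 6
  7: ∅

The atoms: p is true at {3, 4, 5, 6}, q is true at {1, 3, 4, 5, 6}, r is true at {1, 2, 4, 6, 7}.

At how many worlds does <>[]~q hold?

1: successors {2, 5}; []~q there: 2:F, 5:F. ✗
2: successors {3}; []~q there: 3:F. ✗
3: successors {4}; []~q there: 4:F. ✗
4: successors {6}; []~q there: 6:F. ✗
5: successors {5, 7}; []~q there: 5:F, 7:T. ✓
6: successors {6}; []~q there: 6:F. ✗
7: no successors, so <>[]~q fails. ✗
Satisfying worlds: {5}.

1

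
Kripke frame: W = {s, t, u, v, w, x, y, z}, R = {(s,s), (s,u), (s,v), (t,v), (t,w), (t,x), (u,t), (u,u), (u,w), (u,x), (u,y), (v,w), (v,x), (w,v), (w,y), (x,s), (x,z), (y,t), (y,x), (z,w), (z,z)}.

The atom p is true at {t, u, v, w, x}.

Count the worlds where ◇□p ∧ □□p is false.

s: ◇□p is T, □□p is F. ✗
t: ◇□p is T, □□p is F. ✗
u: ◇□p is T, □□p is F. ✗
v: ◇□p is F, □□p is F. ✗
w: ◇□p is T, □□p is T. ✓
x: ◇□p is F, □□p is F. ✗
y: ◇□p is T, □□p is F. ✗
z: ◇□p is F, □□p is F. ✗
Satisfying worlds: {w}.
So ◇□p ∧ □□p fails at the other 7 worlds.

7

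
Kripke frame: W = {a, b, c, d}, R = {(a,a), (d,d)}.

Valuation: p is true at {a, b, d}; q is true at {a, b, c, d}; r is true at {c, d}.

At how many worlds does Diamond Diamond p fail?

2

a: successors {a}; Diamond p there: a:T. ✓
b: no successors, so Diamond Diamond p fails. ✗
c: no successors, so Diamond Diamond p fails. ✗
d: successors {d}; Diamond p there: d:T. ✓
Satisfying worlds: {a, d}.
So Diamond Diamond p fails at the other 2 worlds.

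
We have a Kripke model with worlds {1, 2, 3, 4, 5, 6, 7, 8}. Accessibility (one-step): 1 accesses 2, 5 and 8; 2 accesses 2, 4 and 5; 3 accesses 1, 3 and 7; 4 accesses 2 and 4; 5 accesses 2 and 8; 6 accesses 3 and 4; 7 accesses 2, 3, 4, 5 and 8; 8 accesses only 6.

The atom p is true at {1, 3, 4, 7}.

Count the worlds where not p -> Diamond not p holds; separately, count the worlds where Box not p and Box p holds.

For not p -> Diamond not p:
1: not p is F, Diamond not p is T. ✓
2: not p is T, Diamond not p is T. ✓
3: not p is F, Diamond not p is F. ✓
4: not p is F, Diamond not p is T. ✓
5: not p is T, Diamond not p is T. ✓
6: not p is T, Diamond not p is F. ✗
7: not p is F, Diamond not p is T. ✓
8: not p is T, Diamond not p is T. ✓
— 7 worlds.
For Box not p and Box p:
1: Box not p is T, Box p is F. ✗
2: Box not p is F, Box p is F. ✗
3: Box not p is F, Box p is T. ✗
4: Box not p is F, Box p is F. ✗
5: Box not p is T, Box p is F. ✗
6: Box not p is F, Box p is T. ✗
7: Box not p is F, Box p is F. ✗
8: Box not p is T, Box p is F. ✗
— 0 worlds.

7 and 0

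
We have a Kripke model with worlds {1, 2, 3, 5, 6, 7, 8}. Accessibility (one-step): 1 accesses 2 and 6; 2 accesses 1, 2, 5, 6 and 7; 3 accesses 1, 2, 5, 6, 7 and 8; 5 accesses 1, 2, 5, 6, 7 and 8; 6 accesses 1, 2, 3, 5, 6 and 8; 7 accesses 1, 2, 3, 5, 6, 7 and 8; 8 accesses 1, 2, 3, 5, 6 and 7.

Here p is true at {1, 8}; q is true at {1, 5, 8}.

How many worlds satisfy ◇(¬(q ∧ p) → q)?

1: successors {2, 6}; ¬(q ∧ p) → q there: 2:F, 6:F. ✗
2: successors {1, 2, 5, 6, 7}; ¬(q ∧ p) → q there: 1:T, 2:F, 5:T, 6:F, 7:F. ✓
3: successors {1, 2, 5, 6, 7, 8}; ¬(q ∧ p) → q there: 1:T, 2:F, 5:T, 6:F, 7:F, 8:T. ✓
5: successors {1, 2, 5, 6, 7, 8}; ¬(q ∧ p) → q there: 1:T, 2:F, 5:T, 6:F, 7:F, 8:T. ✓
6: successors {1, 2, 3, 5, 6, 8}; ¬(q ∧ p) → q there: 1:T, 2:F, 3:F, 5:T, 6:F, 8:T. ✓
7: successors {1, 2, 3, 5, 6, 7, 8}; ¬(q ∧ p) → q there: 1:T, 2:F, 3:F, 5:T, 6:F, 7:F, 8:T. ✓
8: successors {1, 2, 3, 5, 6, 7}; ¬(q ∧ p) → q there: 1:T, 2:F, 3:F, 5:T, 6:F, 7:F. ✓
Satisfying worlds: {2, 3, 5, 6, 7, 8}.

6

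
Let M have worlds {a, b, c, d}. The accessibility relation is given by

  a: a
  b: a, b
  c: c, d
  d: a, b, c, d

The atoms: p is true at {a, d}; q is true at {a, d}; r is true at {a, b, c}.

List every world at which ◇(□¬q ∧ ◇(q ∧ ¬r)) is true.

∅

a: successors {a}; □¬q ∧ ◇(q ∧ ¬r) there: a:F. ✗
b: successors {a, b}; □¬q ∧ ◇(q ∧ ¬r) there: a:F, b:F. ✗
c: successors {c, d}; □¬q ∧ ◇(q ∧ ¬r) there: c:F, d:F. ✗
d: successors {a, b, c, d}; □¬q ∧ ◇(q ∧ ¬r) there: a:F, b:F, c:F, d:F. ✗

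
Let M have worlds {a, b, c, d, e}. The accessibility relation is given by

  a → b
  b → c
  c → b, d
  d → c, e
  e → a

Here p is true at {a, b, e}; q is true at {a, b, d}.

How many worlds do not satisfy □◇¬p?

2

a: successors {b}; ◇¬p there: b:T. ✓
b: successors {c}; ◇¬p there: c:T. ✓
c: successors {b, d}; ◇¬p there: b:T, d:T. ✓
d: successors {c, e}; ◇¬p there: c:T, e:F. ✗
e: successors {a}; ◇¬p there: a:F. ✗
Satisfying worlds: {a, b, c}.
So □◇¬p fails at the other 2 worlds.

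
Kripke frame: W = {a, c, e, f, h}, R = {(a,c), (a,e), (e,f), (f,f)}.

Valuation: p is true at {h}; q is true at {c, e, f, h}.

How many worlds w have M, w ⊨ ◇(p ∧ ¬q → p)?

a: successors {c, e}; p ∧ ¬q → p there: c:T, e:T. ✓
c: no successors, so ◇(p ∧ ¬q → p) fails. ✗
e: successors {f}; p ∧ ¬q → p there: f:T. ✓
f: successors {f}; p ∧ ¬q → p there: f:T. ✓
h: no successors, so ◇(p ∧ ¬q → p) fails. ✗
Satisfying worlds: {a, e, f}.

3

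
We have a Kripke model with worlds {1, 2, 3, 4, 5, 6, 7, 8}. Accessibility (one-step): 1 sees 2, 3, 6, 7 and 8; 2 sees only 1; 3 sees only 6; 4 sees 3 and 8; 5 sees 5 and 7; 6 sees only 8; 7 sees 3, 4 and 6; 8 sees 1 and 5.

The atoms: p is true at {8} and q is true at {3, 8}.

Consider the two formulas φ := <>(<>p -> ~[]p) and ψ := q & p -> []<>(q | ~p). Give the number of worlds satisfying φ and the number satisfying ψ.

7 and 8

For <>(<>p -> ~[]p):
1: successors {2, 3, 6, 7, 8}; <>p -> ~[]p there: 2:T, 3:T, 6:F, 7:T, 8:T. ✓
2: successors {1}; <>p -> ~[]p there: 1:T. ✓
3: successors {6}; <>p -> ~[]p there: 6:F. ✗
4: successors {3, 8}; <>p -> ~[]p there: 3:T, 8:T. ✓
5: successors {5, 7}; <>p -> ~[]p there: 5:T, 7:T. ✓
6: successors {8}; <>p -> ~[]p there: 8:T. ✓
7: successors {3, 4, 6}; <>p -> ~[]p there: 3:T, 4:T, 6:F. ✓
8: successors {1, 5}; <>p -> ~[]p there: 1:T, 5:T. ✓
— 7 worlds.
For q & p -> []<>(q | ~p):
1: q & p is F, []<>(q | ~p) is T. ✓
2: q & p is F, []<>(q | ~p) is T. ✓
3: q & p is F, []<>(q | ~p) is T. ✓
4: q & p is F, []<>(q | ~p) is T. ✓
5: q & p is F, []<>(q | ~p) is T. ✓
6: q & p is F, []<>(q | ~p) is T. ✓
7: q & p is F, []<>(q | ~p) is T. ✓
8: q & p is T, []<>(q | ~p) is T. ✓
— 8 worlds.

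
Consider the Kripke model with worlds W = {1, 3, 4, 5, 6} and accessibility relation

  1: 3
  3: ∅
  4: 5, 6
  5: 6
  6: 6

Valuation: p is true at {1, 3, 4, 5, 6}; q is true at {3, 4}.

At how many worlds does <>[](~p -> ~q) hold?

1: successors {3}; [](~p -> ~q) there: 3:T. ✓
3: no successors, so <>[](~p -> ~q) fails. ✗
4: successors {5, 6}; [](~p -> ~q) there: 5:T, 6:T. ✓
5: successors {6}; [](~p -> ~q) there: 6:T. ✓
6: successors {6}; [](~p -> ~q) there: 6:T. ✓
Satisfying worlds: {1, 4, 5, 6}.

4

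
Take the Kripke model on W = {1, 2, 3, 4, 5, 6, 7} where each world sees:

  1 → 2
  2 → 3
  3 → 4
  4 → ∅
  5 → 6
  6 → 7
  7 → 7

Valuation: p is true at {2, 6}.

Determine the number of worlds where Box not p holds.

5

1: successors {2}; not p there: 2:F. ✗
2: successors {3}; not p there: 3:T. ✓
3: successors {4}; not p there: 4:T. ✓
4: no successors, so Box not p holds vacuously. ✓
5: successors {6}; not p there: 6:F. ✗
6: successors {7}; not p there: 7:T. ✓
7: successors {7}; not p there: 7:T. ✓
Satisfying worlds: {2, 3, 4, 6, 7}.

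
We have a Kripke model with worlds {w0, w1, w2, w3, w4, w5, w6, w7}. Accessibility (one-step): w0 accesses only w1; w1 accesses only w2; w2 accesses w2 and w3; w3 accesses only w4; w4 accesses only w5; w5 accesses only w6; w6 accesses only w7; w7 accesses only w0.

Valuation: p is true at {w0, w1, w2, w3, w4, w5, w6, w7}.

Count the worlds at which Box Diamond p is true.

w0: successors {w1}; Diamond p there: w1:T. ✓
w1: successors {w2}; Diamond p there: w2:T. ✓
w2: successors {w2, w3}; Diamond p there: w2:T, w3:T. ✓
w3: successors {w4}; Diamond p there: w4:T. ✓
w4: successors {w5}; Diamond p there: w5:T. ✓
w5: successors {w6}; Diamond p there: w6:T. ✓
w6: successors {w7}; Diamond p there: w7:T. ✓
w7: successors {w0}; Diamond p there: w0:T. ✓
Satisfying worlds: {w0, w1, w2, w3, w4, w5, w6, w7}.

8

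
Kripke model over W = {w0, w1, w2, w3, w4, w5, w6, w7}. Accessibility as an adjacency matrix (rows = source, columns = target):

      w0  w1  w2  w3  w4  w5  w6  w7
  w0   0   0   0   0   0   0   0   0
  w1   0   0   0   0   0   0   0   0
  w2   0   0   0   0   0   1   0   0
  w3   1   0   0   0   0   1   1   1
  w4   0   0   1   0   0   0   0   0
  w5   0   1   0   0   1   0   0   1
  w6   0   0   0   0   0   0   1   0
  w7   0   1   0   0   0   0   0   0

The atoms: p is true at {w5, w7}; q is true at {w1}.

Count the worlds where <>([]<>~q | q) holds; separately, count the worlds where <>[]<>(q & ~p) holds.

5 and 4

For <>([]<>~q | q):
w0: no successors, so <>([]<>~q | q) fails. ✗
w1: no successors, so <>([]<>~q | q) fails. ✗
w2: successors {w5}; []<>~q | q there: w5:F. ✗
w3: successors {w0, w5, w6, w7}; []<>~q | q there: w0:T, w5:F, w6:T, w7:F. ✓
w4: successors {w2}; []<>~q | q there: w2:T. ✓
w5: successors {w1, w4, w7}; []<>~q | q there: w1:T, w4:T, w7:F. ✓
w6: successors {w6}; []<>~q | q there: w6:T. ✓
w7: successors {w1}; []<>~q | q there: w1:T. ✓
— 5 worlds.
For <>[]<>(q & ~p):
w0: no successors, so <>[]<>(q & ~p) fails. ✗
w1: no successors, so <>[]<>(q & ~p) fails. ✗
w2: successors {w5}; []<>(q & ~p) there: w5:F. ✗
w3: successors {w0, w5, w6, w7}; []<>(q & ~p) there: w0:T, w5:F, w6:F, w7:F. ✓
w4: successors {w2}; []<>(q & ~p) there: w2:T. ✓
w5: successors {w1, w4, w7}; []<>(q & ~p) there: w1:T, w4:F, w7:F. ✓
w6: successors {w6}; []<>(q & ~p) there: w6:F. ✗
w7: successors {w1}; []<>(q & ~p) there: w1:T. ✓
— 4 worlds.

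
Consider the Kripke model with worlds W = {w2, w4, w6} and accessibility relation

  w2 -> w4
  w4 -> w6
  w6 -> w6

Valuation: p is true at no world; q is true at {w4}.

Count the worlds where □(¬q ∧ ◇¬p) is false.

w2: successors {w4}; ¬q ∧ ◇¬p there: w4:F. ✗
w4: successors {w6}; ¬q ∧ ◇¬p there: w6:T. ✓
w6: successors {w6}; ¬q ∧ ◇¬p there: w6:T. ✓
Satisfying worlds: {w4, w6}.
So □(¬q ∧ ◇¬p) fails at the other 1 world.

1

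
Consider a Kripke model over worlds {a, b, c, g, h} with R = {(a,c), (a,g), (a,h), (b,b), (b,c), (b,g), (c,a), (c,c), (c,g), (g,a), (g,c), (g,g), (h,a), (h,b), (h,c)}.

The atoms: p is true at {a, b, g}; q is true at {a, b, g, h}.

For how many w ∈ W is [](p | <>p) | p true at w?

a: [](p | <>p) is T, p is T. ✓
b: [](p | <>p) is T, p is T. ✓
c: [](p | <>p) is T, p is F. ✓
g: [](p | <>p) is T, p is T. ✓
h: [](p | <>p) is T, p is F. ✓
Satisfying worlds: {a, b, c, g, h}.

5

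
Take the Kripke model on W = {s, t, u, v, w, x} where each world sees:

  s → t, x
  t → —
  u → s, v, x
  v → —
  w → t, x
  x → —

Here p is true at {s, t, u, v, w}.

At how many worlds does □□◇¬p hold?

s: successors {t, x}; □◇¬p there: t:T, x:T. ✓
t: no successors, so □□◇¬p holds vacuously. ✓
u: successors {s, v, x}; □◇¬p there: s:F, v:T, x:T. ✗
v: no successors, so □□◇¬p holds vacuously. ✓
w: successors {t, x}; □◇¬p there: t:T, x:T. ✓
x: no successors, so □□◇¬p holds vacuously. ✓
Satisfying worlds: {s, t, v, w, x}.

5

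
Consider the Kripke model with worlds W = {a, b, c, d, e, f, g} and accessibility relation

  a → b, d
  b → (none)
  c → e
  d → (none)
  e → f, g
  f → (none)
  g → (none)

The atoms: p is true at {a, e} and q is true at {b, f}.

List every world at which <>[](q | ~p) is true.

{a, c, e}

a: successors {b, d}; [](q | ~p) there: b:T, d:T. ✓
b: no successors, so <>[](q | ~p) fails. ✗
c: successors {e}; [](q | ~p) there: e:T. ✓
d: no successors, so <>[](q | ~p) fails. ✗
e: successors {f, g}; [](q | ~p) there: f:T, g:T. ✓
f: no successors, so <>[](q | ~p) fails. ✗
g: no successors, so <>[](q | ~p) fails. ✗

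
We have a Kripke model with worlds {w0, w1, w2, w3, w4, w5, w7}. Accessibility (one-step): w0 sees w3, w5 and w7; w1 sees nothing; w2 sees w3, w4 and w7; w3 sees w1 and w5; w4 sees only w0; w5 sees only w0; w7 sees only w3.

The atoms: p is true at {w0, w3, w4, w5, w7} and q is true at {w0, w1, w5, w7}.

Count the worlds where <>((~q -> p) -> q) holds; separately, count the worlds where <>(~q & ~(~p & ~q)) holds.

5 and 3

For <>((~q -> p) -> q):
w0: successors {w3, w5, w7}; (~q -> p) -> q there: w3:F, w5:T, w7:T. ✓
w1: no successors, so <>((~q -> p) -> q) fails. ✗
w2: successors {w3, w4, w7}; (~q -> p) -> q there: w3:F, w4:F, w7:T. ✓
w3: successors {w1, w5}; (~q -> p) -> q there: w1:T, w5:T. ✓
w4: successors {w0}; (~q -> p) -> q there: w0:T. ✓
w5: successors {w0}; (~q -> p) -> q there: w0:T. ✓
w7: successors {w3}; (~q -> p) -> q there: w3:F. ✗
— 5 worlds.
For <>(~q & ~(~p & ~q)):
w0: successors {w3, w5, w7}; ~q & ~(~p & ~q) there: w3:T, w5:F, w7:F. ✓
w1: no successors, so <>(~q & ~(~p & ~q)) fails. ✗
w2: successors {w3, w4, w7}; ~q & ~(~p & ~q) there: w3:T, w4:T, w7:F. ✓
w3: successors {w1, w5}; ~q & ~(~p & ~q) there: w1:F, w5:F. ✗
w4: successors {w0}; ~q & ~(~p & ~q) there: w0:F. ✗
w5: successors {w0}; ~q & ~(~p & ~q) there: w0:F. ✗
w7: successors {w3}; ~q & ~(~p & ~q) there: w3:T. ✓
— 3 worlds.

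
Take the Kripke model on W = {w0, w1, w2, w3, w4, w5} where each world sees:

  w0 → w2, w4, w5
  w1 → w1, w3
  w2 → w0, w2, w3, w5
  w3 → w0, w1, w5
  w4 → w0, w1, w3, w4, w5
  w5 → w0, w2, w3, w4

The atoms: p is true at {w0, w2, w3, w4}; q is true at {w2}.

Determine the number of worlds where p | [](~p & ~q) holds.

w0: p is T, [](~p & ~q) is F. ✓
w1: p is F, [](~p & ~q) is F. ✗
w2: p is T, [](~p & ~q) is F. ✓
w3: p is T, [](~p & ~q) is F. ✓
w4: p is T, [](~p & ~q) is F. ✓
w5: p is F, [](~p & ~q) is F. ✗
Satisfying worlds: {w0, w2, w3, w4}.

4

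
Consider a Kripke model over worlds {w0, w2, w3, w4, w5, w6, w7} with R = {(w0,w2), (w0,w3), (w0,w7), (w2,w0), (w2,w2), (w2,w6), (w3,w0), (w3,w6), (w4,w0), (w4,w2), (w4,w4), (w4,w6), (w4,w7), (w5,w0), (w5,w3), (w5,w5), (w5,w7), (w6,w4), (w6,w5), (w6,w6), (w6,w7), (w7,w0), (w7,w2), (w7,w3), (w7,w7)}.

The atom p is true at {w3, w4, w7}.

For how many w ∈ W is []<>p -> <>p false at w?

w0: []<>p is F, <>p is T. ✓
w2: []<>p is F, <>p is F. ✓
w3: []<>p is T, <>p is F. ✗
w4: []<>p is F, <>p is T. ✓
w5: []<>p is F, <>p is T. ✓
w6: []<>p is T, <>p is T. ✓
w7: []<>p is F, <>p is T. ✓
Satisfying worlds: {w0, w2, w4, w5, w6, w7}.
So []<>p -> <>p fails at the other 1 world.

1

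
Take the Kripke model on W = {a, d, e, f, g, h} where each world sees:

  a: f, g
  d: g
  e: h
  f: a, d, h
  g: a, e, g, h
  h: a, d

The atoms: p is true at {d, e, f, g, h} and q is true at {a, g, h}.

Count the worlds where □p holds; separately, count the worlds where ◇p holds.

3 and 6

For □p:
a: successors {f, g}; p there: f:T, g:T. ✓
d: successors {g}; p there: g:T. ✓
e: successors {h}; p there: h:T. ✓
f: successors {a, d, h}; p there: a:F, d:T, h:T. ✗
g: successors {a, e, g, h}; p there: a:F, e:T, g:T, h:T. ✗
h: successors {a, d}; p there: a:F, d:T. ✗
— 3 worlds.
For ◇p:
a: successors {f, g}; p there: f:T, g:T. ✓
d: successors {g}; p there: g:T. ✓
e: successors {h}; p there: h:T. ✓
f: successors {a, d, h}; p there: a:F, d:T, h:T. ✓
g: successors {a, e, g, h}; p there: a:F, e:T, g:T, h:T. ✓
h: successors {a, d}; p there: a:F, d:T. ✓
— 6 worlds.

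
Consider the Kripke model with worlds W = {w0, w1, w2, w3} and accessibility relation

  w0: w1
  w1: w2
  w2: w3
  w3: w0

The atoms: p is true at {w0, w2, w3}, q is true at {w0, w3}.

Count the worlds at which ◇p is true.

w0: successors {w1}; p there: w1:F. ✗
w1: successors {w2}; p there: w2:T. ✓
w2: successors {w3}; p there: w3:T. ✓
w3: successors {w0}; p there: w0:T. ✓
Satisfying worlds: {w1, w2, w3}.

3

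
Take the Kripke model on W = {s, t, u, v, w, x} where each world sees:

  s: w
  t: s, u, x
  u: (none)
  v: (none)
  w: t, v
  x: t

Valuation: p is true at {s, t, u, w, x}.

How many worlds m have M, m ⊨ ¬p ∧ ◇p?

0

s: ¬p is F, ◇p is T. ✗
t: ¬p is F, ◇p is T. ✗
u: ¬p is F, ◇p is F. ✗
v: ¬p is T, ◇p is F. ✗
w: ¬p is F, ◇p is T. ✗
x: ¬p is F, ◇p is T. ✗
Satisfying worlds: ∅.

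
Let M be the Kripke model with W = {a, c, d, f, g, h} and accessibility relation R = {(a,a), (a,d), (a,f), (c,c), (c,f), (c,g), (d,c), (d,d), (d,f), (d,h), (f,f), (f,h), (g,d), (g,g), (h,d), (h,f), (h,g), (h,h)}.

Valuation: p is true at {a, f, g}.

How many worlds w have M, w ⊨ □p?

0

a: successors {a, d, f}; p there: a:T, d:F, f:T. ✗
c: successors {c, f, g}; p there: c:F, f:T, g:T. ✗
d: successors {c, d, f, h}; p there: c:F, d:F, f:T, h:F. ✗
f: successors {f, h}; p there: f:T, h:F. ✗
g: successors {d, g}; p there: d:F, g:T. ✗
h: successors {d, f, g, h}; p there: d:F, f:T, g:T, h:F. ✗
Satisfying worlds: ∅.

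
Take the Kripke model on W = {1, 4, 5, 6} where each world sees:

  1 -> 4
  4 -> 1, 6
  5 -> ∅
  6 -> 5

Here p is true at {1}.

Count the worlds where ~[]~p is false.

3

1: []~p is T. ✗
4: []~p is F. ✓
5: []~p is T. ✗
6: []~p is T. ✗
Satisfying worlds: {4}.
So ~[]~p fails at the other 3 worlds.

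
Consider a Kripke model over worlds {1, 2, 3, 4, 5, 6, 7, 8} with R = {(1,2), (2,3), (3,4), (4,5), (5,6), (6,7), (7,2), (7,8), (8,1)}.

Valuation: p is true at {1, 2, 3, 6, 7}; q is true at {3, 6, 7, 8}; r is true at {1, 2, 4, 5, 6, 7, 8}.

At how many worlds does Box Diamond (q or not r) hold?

4

1: successors {2}; Diamond (q or not r) there: 2:T. ✓
2: successors {3}; Diamond (q or not r) there: 3:F. ✗
3: successors {4}; Diamond (q or not r) there: 4:F. ✗
4: successors {5}; Diamond (q or not r) there: 5:T. ✓
5: successors {6}; Diamond (q or not r) there: 6:T. ✓
6: successors {7}; Diamond (q or not r) there: 7:T. ✓
7: successors {2, 8}; Diamond (q or not r) there: 2:T, 8:F. ✗
8: successors {1}; Diamond (q or not r) there: 1:F. ✗
Satisfying worlds: {1, 4, 5, 6}.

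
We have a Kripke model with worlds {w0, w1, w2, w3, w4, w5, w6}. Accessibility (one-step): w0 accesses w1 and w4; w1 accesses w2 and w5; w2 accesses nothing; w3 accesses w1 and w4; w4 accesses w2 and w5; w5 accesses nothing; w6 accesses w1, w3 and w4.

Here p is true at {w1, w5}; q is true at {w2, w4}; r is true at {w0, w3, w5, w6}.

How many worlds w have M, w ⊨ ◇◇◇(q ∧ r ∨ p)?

1

w0: successors {w1, w4}; ◇◇(q ∧ r ∨ p) there: w1:F, w4:F. ✗
w1: successors {w2, w5}; ◇◇(q ∧ r ∨ p) there: w2:F, w5:F. ✗
w2: no successors, so ◇◇◇(q ∧ r ∨ p) fails. ✗
w3: successors {w1, w4}; ◇◇(q ∧ r ∨ p) there: w1:F, w4:F. ✗
w4: successors {w2, w5}; ◇◇(q ∧ r ∨ p) there: w2:F, w5:F. ✗
w5: no successors, so ◇◇◇(q ∧ r ∨ p) fails. ✗
w6: successors {w1, w3, w4}; ◇◇(q ∧ r ∨ p) there: w1:F, w3:T, w4:F. ✓
Satisfying worlds: {w6}.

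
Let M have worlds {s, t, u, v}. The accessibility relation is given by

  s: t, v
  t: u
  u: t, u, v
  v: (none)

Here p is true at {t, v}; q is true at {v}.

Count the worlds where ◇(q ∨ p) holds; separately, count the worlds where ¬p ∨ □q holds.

For ◇(q ∨ p):
s: successors {t, v}; q ∨ p there: t:T, v:T. ✓
t: successors {u}; q ∨ p there: u:F. ✗
u: successors {t, u, v}; q ∨ p there: t:T, u:F, v:T. ✓
v: no successors, so ◇(q ∨ p) fails. ✗
— 2 worlds.
For ¬p ∨ □q:
s: ¬p is T, □q is F. ✓
t: ¬p is F, □q is F. ✗
u: ¬p is T, □q is F. ✓
v: ¬p is F, □q is T. ✓
— 3 worlds.

2 and 3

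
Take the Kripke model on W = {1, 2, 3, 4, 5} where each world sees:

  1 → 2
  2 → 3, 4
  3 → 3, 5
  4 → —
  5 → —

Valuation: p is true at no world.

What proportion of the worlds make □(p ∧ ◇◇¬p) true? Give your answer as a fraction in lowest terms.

2/5

1: successors {2}; p ∧ ◇◇¬p there: 2:F. ✗
2: successors {3, 4}; p ∧ ◇◇¬p there: 3:F, 4:F. ✗
3: successors {3, 5}; p ∧ ◇◇¬p there: 3:F, 5:F. ✗
4: no successors, so □(p ∧ ◇◇¬p) holds vacuously. ✓
5: no successors, so □(p ∧ ◇◇¬p) holds vacuously. ✓
That's 2 of 5 worlds, so 2/5.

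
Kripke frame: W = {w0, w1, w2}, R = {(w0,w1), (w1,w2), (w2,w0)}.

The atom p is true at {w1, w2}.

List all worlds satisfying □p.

{w0, w1}

w0: successors {w1}; p there: w1:T. ✓
w1: successors {w2}; p there: w2:T. ✓
w2: successors {w0}; p there: w0:F. ✗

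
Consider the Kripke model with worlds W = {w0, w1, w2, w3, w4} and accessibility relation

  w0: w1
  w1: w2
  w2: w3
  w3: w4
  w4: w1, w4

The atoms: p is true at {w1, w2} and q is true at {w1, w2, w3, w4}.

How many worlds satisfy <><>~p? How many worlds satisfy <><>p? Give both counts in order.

4 and 3

For <><>~p:
w0: successors {w1}; <>~p there: w1:F. ✗
w1: successors {w2}; <>~p there: w2:T. ✓
w2: successors {w3}; <>~p there: w3:T. ✓
w3: successors {w4}; <>~p there: w4:T. ✓
w4: successors {w1, w4}; <>~p there: w1:F, w4:T. ✓
— 4 worlds.
For <><>p:
w0: successors {w1}; <>p there: w1:T. ✓
w1: successors {w2}; <>p there: w2:F. ✗
w2: successors {w3}; <>p there: w3:F. ✗
w3: successors {w4}; <>p there: w4:T. ✓
w4: successors {w1, w4}; <>p there: w1:T, w4:T. ✓
— 3 worlds.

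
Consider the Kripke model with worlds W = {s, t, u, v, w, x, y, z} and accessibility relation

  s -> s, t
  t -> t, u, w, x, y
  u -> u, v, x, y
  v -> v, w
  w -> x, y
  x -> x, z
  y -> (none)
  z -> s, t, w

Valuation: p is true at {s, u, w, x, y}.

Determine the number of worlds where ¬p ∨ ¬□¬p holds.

7

s: ¬p is F, ¬□¬p is T. ✓
t: ¬p is T, ¬□¬p is T. ✓
u: ¬p is F, ¬□¬p is T. ✓
v: ¬p is T, ¬□¬p is T. ✓
w: ¬p is F, ¬□¬p is T. ✓
x: ¬p is F, ¬□¬p is T. ✓
y: ¬p is F, ¬□¬p is F. ✗
z: ¬p is T, ¬□¬p is T. ✓
Satisfying worlds: {s, t, u, v, w, x, z}.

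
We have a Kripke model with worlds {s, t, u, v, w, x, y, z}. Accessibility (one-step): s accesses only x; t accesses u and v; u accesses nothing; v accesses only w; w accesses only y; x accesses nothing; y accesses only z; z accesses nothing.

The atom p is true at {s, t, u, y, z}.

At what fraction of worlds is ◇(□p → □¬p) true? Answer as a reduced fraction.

s: successors {x}; □p → □¬p there: x:T. ✓
t: successors {u, v}; □p → □¬p there: u:T, v:T. ✓
u: no successors, so ◇(□p → □¬p) fails. ✗
v: successors {w}; □p → □¬p there: w:F. ✗
w: successors {y}; □p → □¬p there: y:F. ✗
x: no successors, so ◇(□p → □¬p) fails. ✗
y: successors {z}; □p → □¬p there: z:T. ✓
z: no successors, so ◇(□p → □¬p) fails. ✗
That's 3 of 8 worlds, so 3/8.

3/8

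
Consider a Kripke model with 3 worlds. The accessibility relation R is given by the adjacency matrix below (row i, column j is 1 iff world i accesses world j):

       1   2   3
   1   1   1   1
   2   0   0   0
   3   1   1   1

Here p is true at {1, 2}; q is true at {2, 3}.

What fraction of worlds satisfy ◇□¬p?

2/3

1: successors {1, 2, 3}; □¬p there: 1:F, 2:T, 3:F. ✓
2: no successors, so ◇□¬p fails. ✗
3: successors {1, 2, 3}; □¬p there: 1:F, 2:T, 3:F. ✓
That's 2 of 3 worlds, so 2/3.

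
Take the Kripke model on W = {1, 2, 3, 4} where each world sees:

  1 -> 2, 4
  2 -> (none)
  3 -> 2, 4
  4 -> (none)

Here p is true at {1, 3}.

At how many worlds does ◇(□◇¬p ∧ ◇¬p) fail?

4

1: successors {2, 4}; □◇¬p ∧ ◇¬p there: 2:F, 4:F. ✗
2: no successors, so ◇(□◇¬p ∧ ◇¬p) fails. ✗
3: successors {2, 4}; □◇¬p ∧ ◇¬p there: 2:F, 4:F. ✗
4: no successors, so ◇(□◇¬p ∧ ◇¬p) fails. ✗
Satisfying worlds: ∅.
So ◇(□◇¬p ∧ ◇¬p) fails at the other 4 worlds.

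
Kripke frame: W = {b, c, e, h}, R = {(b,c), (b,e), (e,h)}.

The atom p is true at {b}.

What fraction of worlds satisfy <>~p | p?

1/2

b: <>~p is T, p is T. ✓
c: <>~p is F, p is F. ✗
e: <>~p is T, p is F. ✓
h: <>~p is F, p is F. ✗
That's 2 of 4 worlds, so 2/4 = 1/2.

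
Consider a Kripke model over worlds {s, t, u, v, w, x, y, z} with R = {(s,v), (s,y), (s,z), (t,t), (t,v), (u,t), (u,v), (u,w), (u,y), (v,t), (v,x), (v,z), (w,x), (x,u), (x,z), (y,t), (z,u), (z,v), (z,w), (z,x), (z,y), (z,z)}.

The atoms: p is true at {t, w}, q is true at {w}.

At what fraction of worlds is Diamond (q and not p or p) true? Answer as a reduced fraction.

s: successors {v, y, z}; q and not p or p there: v:F, y:F, z:F. ✗
t: successors {t, v}; q and not p or p there: t:T, v:F. ✓
u: successors {t, v, w, y}; q and not p or p there: t:T, v:F, w:T, y:F. ✓
v: successors {t, x, z}; q and not p or p there: t:T, x:F, z:F. ✓
w: successors {x}; q and not p or p there: x:F. ✗
x: successors {u, z}; q and not p or p there: u:F, z:F. ✗
y: successors {t}; q and not p or p there: t:T. ✓
z: successors {u, v, w, x, y, z}; q and not p or p there: u:F, v:F, w:T, x:F, y:F, z:F. ✓
That's 5 of 8 worlds, so 5/8.

5/8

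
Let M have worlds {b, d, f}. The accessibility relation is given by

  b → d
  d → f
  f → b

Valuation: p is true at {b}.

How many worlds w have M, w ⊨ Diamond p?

b: successors {d}; p there: d:F. ✗
d: successors {f}; p there: f:F. ✗
f: successors {b}; p there: b:T. ✓
Satisfying worlds: {f}.

1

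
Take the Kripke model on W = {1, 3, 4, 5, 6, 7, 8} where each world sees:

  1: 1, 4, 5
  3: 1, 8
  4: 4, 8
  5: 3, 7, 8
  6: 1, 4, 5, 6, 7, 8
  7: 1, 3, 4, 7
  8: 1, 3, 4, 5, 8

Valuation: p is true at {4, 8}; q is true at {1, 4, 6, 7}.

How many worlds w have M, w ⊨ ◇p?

1: successors {1, 4, 5}; p there: 1:F, 4:T, 5:F. ✓
3: successors {1, 8}; p there: 1:F, 8:T. ✓
4: successors {4, 8}; p there: 4:T, 8:T. ✓
5: successors {3, 7, 8}; p there: 3:F, 7:F, 8:T. ✓
6: successors {1, 4, 5, 6, 7, 8}; p there: 1:F, 4:T, 5:F, 6:F, 7:F, 8:T. ✓
7: successors {1, 3, 4, 7}; p there: 1:F, 3:F, 4:T, 7:F. ✓
8: successors {1, 3, 4, 5, 8}; p there: 1:F, 3:F, 4:T, 5:F, 8:T. ✓
Satisfying worlds: {1, 3, 4, 5, 6, 7, 8}.

7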